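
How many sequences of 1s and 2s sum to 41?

Let f(n) be the number of climbs. Removing the last move (1 or 2 steps) gives f(n) = f(n-1) + f(n-2); base cases f(1)=1, f(2)=2.
Computing successive values: f(1)=1, f(2)=2, f(3)=3, f(4)=5, f(5)=8, f(6)=13, f(7)=21, f(8)=34, f(9)=55, f(10)=89, f(11)=144, f(12)=233, f(13)=377, f(14)=610, f(15)=987, f(16)=1597, f(17)=2584, f(18)=4181, f(19)=6765, f(20)=10946, f(21)=17711, f(22)=28657, f(23)=46368, f(24)=75025, f(25)=121393, f(26)=196418, f(27)=317811, f(28)=514229, f(29)=832040, f(30)=1346269, f(31)=2178309, f(32)=3524578, f(33)=5702887, f(34)=9227465, f(35)=14930352, f(36)=24157817, f(37)=39088169, f(38)=63245986, f(39)=102334155, f(40)=165580141, f(41)=267914296.

Final answer: 267914296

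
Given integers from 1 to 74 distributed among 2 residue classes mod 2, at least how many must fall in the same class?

By pigeonhole with 74 objects and 2 categories: ceiling(74/2).

Final answer: 37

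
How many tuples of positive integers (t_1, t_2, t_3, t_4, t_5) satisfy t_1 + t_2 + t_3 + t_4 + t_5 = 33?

Substitute t'_i = t_i - 1 (so t'_i >= 0). Then sum t'_i = 33 - 5 = 28.
Stars and bars: C(28+5-1, 5-1) = C(32,4).

Final answer: C(32,4) = 35960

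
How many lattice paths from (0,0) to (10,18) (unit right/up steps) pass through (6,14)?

Paths (0,0)->(6,14): C(20,14) = 38760.
Paths (6,14)->(10,18): C(8,4) = 70.
By multiplication principle: 38760 x 70.

Final answer: 2713200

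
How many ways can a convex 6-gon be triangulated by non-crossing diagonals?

This is a standard Catalan-number count: the answer is C_n. Here n = 6 - 2 = 4.
Using C_0 = 1 and C_(k+1) = C_k x 2(2k+1)/(k+2), build up term by term: C_1=1, C_2=2, C_3=5, C_4=14.

Final answer: C_{4} = 14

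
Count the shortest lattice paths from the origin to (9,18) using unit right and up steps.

Each path has 9 right steps and 18 up steps in some order (27 steps total).
Choose which 18 of the 27 steps are up: C(27,18).

Final answer: C(27,18) = 4686825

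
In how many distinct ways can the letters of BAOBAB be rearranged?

Letters (A:2, B:3, O:1). Total letters: 6.
Permutations = 6!/(3! x 2!).

Final answer: 60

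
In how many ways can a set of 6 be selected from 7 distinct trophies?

C(7,6) = 7!/(6! x (7-6)!).

Final answer: C(7,6) = 7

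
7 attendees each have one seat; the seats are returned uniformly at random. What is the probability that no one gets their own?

Use the recurrence D(n) = (n-1)(D(n-1) + D(n-2)) with D(0)=1, D(1)=0.
Building up: D(2)=1, D(3)=2, D(4)=9, D(5)=44, D(6)=265, D(7)=1854.
Total arrangements: 7! = 5040.
Probability = D(7)/7! = 103/280.

Final answer: D(7)/7! = 1854/5040 = 0.367857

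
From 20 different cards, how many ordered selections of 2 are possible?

P(20,2) = 20!/(20-2)! = 20!/18!.

Final answer: P(20,2) = 380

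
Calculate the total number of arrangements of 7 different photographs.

The number of ways to arrange 7 distinct objects is 7!.

Final answer: 7! = 5040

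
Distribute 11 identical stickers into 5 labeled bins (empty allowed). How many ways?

Stars and bars: C(n+k-1, k-1) = C(15,4).

Final answer: C(15,4) = 1365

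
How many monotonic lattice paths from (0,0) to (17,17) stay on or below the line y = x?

Total monotonic paths to (17,17): C(34,17) = 2333606220.
Reflecting each bad path at its first crossing gives a bijection with paths to (16,18): C(34,18) = 2203961430.
Valid Dyck paths: 2333606220 - 2203961430.
(These counts are the Catalan numbers.)

Final answer: C_{17} = 129644790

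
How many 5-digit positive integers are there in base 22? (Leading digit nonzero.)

In base 22, the leading digit has 21 choices (1..21); each of the remaining 4 digits has 22 choices.
Total: 21 x 22^4.

Final answer: 4919376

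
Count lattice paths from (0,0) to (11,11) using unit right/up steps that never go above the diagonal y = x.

Total monotonic paths to (11,11): C(22,11) = 705432.
A path is bad iff it touches y = x + 1; reflecting its initial segment maps bad paths bijectively onto all paths to (10,12), of which there are C(22,12) = 646646.
Valid Dyck paths: 705432 - 646646.
(Check: C(22,11) - C(22,12) = C(22,11)/12, the Catalan number C_{11}.)

Final answer: C_{11} = 58786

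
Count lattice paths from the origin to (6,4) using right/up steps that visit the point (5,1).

Paths (0,0)->(5,1): C(6,1) = 6.
Paths (5,1)->(6,4): C(4,3) = 4.
By multiplication principle: 6 x 4.

Final answer: 24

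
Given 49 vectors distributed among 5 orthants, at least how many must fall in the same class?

By pigeonhole with 49 objects and 5 categories: ceiling(49/5).

Final answer: 10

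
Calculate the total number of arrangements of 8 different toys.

The number of ways to arrange 8 distinct objects is 8!.

Final answer: 8! = 40320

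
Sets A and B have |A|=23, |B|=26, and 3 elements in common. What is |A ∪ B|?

|A union B| = |A| + |B| - |A intersect B| = 23 + 26 - 3.

Final answer: 46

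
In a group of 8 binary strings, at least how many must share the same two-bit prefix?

There are 4 possible values for two-bit prefix. With 8 binary strings and 4 categories, by pigeonhole: ceiling(8/4).

Final answer: 2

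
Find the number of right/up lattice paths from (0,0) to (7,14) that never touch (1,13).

Total paths to (7,14): C(21,14) = 116280.
Paths through (1,13): C(14,13) x C(7,1) = 98.
Avoiding (1,13): 116280 - 98.

Final answer: 116182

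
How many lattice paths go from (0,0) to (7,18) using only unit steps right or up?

Each path has 7 right steps and 18 up steps in some order (25 steps total).
Choose which 18 of the 25 steps are up: C(25,18).

Final answer: C(25,18) = 480700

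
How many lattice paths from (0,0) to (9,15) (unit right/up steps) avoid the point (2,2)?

Total paths to (9,15): C(24,15) = 1307504.
Paths through (2,2): C(4,2) x C(20,13) = 465120.
Avoiding (2,2): 1307504 - 465120.

Final answer: 842384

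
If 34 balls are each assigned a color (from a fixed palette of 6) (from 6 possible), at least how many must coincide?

There are 6 possible values for color (from a fixed palette of 6). With 34 balls and 6 categories, by pigeonhole: ceiling(34/6).

Final answer: 6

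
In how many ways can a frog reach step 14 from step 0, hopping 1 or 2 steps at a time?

Let f(n) be the number of climbs. Removing the last move (1 or 2 steps) gives f(n) = f(n-1) + f(n-2); base cases f(1)=1, f(2)=2.
Building up term by term: f(1)=1, f(2)=2, f(3)=3, f(4)=5, f(5)=8, f(6)=13, f(7)=21, f(8)=34, f(9)=55, f(10)=89, f(11)=144, f(12)=233, f(13)=377, f(14)=610.

Final answer: 610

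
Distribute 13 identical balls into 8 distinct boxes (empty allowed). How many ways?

Stars and bars: C(n+k-1, k-1) = C(20,7).

Final answer: C(20,7) = 77520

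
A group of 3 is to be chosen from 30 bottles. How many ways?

C(30,3) = 30!/(3! x 27!).

Final answer: \binom{30}{3} = 4060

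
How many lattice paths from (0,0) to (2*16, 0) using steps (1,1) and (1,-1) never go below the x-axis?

Total monotonic paths to (16,16): C(32,16) = 601080390.
Paths that cross above y=x (reflection bijection): C(32,17) = 565722720.
Valid Dyck paths: 601080390 - 565722720.
(Check: C(32,16) - C(32,17) = C(32,16)/17, the Catalan number C_{16}.)

Final answer: C_{16} = 35357670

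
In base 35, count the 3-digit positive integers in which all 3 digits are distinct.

The leading digit has 34 choices (anything but zero); the next has 34 (anything but the first), then 33, and so on, one fewer each time.
Total: 34 x 34 x 33.

Final answer: 38148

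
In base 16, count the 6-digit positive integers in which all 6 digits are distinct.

The leading digit has 15 choices (anything but zero); the next has 15 (anything but the first), then 14, and so on, one fewer each time.
Total: 15 x 15 x 14 x 13 x 12 x 11.

Final answer: 5405400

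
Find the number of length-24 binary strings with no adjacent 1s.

A valid string ends in 0 (append to any length-(n-1) valid string) or in 01 (append to any length-(n-2) valid string), so a(n) = a(n-1) + a(n-2) with a(1)=2, a(2)=3.
Computing successive values: a(1)=2, a(2)=3, a(3)=5, a(4)=8, a(5)=13, a(6)=21, a(7)=34, a(8)=55, a(9)=89, a(10)=144, a(11)=233, a(12)=377, a(13)=610, a(14)=987, a(15)=1597, a(16)=2584, a(17)=4181, a(18)=6765, a(19)=10946, a(20)=17711, a(21)=28657, a(22)=46368, a(23)=75025, a(24)=121393.

Final answer: 121393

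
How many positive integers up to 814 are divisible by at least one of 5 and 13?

Multiples of 5: 162. Multiples of 13: 62. Of both (lcm=65): 12.
By inclusion-exclusion: 162 + 62 - 12.

Final answer: 212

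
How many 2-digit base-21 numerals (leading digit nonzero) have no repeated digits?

The leading digit has 20 choices (anything but zero); the next has 20 (anything but the first), then 19, and so on, one fewer each time.
Total: 20 x 20.

Final answer: 400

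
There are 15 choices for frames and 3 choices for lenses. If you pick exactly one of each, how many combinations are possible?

By the multiplication principle: 15 x 3.

Final answer: 45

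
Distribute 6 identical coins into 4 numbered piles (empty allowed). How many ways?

Stars and bars: C(n+k-1, k-1) = C(9,3).

Final answer: C(9,3) = 84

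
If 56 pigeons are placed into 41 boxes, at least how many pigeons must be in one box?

By the pigeonhole principle: ceiling(56/41).

Final answer: 2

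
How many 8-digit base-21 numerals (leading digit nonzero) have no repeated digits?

The leading digit has 20 choices (anything but zero); the next has 20 (anything but the first), then 19, and so on, one fewer each time.
Total: 20 x 20 x 19 x 18 x 17 x 16 x 15 x 14.

Final answer: 7814016000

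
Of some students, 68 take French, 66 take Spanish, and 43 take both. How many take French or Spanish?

|A union B| = |A| + |B| - |A intersect B| = 68 + 66 - 43.

Final answer: 91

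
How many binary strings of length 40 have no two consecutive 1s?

Let a(n) count valid strings. If the last bit is 0 the prefix is any valid string of length n-1; if it is 1 the string must end in 01 with a valid prefix of length n-2. So a(n) = a(n-1) + a(n-2), a(1)=2, a(2)=3.
Computing successive values: a(1)=2, a(2)=3, a(3)=5, a(4)=8, a(5)=13, a(6)=21, a(7)=34, a(8)=55, a(9)=89, a(10)=144, a(11)=233, a(12)=377, a(13)=610, a(14)=987, a(15)=1597, a(16)=2584, a(17)=4181, a(18)=6765, a(19)=10946, a(20)=17711, a(21)=28657, a(22)=46368, a(23)=75025, a(24)=121393, a(25)=196418, a(26)=317811, a(27)=514229, a(28)=832040, a(29)=1346269, a(30)=2178309, a(31)=3524578, a(32)=5702887, a(33)=9227465, a(34)=14930352, a(35)=24157817, a(36)=39088169, a(37)=63245986, a(38)=102334155, a(39)=165580141, a(40)=267914296.

Final answer: 267914296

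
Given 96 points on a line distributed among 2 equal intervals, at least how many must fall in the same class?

By pigeonhole with 96 objects and 2 categories: ceiling(96/2).

Final answer: 48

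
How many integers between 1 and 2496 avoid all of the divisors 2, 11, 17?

|div by 2|=1248, |div by 11|=226, |div by 17|=146.
|div by 2&11|=113, |div by 2&17|=73, |div by 11&17|=13, |div by all|=6.
By inclusion-exclusion, divisible by at least one: 1248+226+146-113-73-13+6 = 1427.
Not divisible by any: 2496 - 1427.

Final answer: 1069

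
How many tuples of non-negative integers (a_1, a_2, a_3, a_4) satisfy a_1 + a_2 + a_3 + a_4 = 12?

Stars and bars with 12 stars and 3 bars:
C(12+4-1, 4-1) = C(15,3).

Final answer: C(15,3) = 455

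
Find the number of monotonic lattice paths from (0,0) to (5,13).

Each path has 5 right steps and 13 up steps in some order (18 steps total).
Choose which 13 of the 18 steps are up: C(18,13).

Final answer: C(18,13) = 8568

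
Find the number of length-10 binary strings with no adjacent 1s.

A valid string ends in 0 (append to any length-(n-1) valid string) or in 01 (append to any length-(n-2) valid string), so a(n) = a(n-1) + a(n-2) with a(1)=2, a(2)=3.
Building up term by term: a(1)=2, a(2)=3, a(3)=5, a(4)=8, a(5)=13, a(6)=21, a(7)=34, a(8)=55, a(9)=89, a(10)=144.

Final answer: 144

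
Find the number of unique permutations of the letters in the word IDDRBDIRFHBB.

Letters (B:3, D:3, F:1, H:1, I:2, R:2). Total letters: 12.
Permutations = 12!/(3! x 3! x 2! x 2!).

Final answer: 3326400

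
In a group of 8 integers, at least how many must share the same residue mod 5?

There are 5 possible values for residue mod 5. With 8 integers and 5 categories, by pigeonhole: ceiling(8/5).

Final answer: 2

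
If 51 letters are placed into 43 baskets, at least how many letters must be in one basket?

By the pigeonhole principle: ceiling(51/43).

Final answer: 2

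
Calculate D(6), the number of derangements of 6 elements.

Derangements satisfy D(n) = (n-1)(D(n-1) + D(n-2)), starting from D(0)=1, D(1)=0.
Building up: D(2)=1, D(3)=2, D(4)=9, D(5)=44.
D(6) = 5 x (D(5) + D(4)) = 5 x (44 + 9).

Final answer: D(6) = 265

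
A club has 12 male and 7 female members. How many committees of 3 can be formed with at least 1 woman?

Sum over valid woman counts:
C(7,1)C(12,2) = 462
C(7,2)C(12,1) = 252
C(7,3)C(12,0) = 35
Total: 462 + 252 + 35.

Final answer: 749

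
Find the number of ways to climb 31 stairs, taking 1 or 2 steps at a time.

Let f(n) count the ways. The last step is size 1 or 2, so f(n) = f(n-1) + f(n-2) with f(1)=1, f(2)=2.
Iterating the recurrence: f(1)=1, f(2)=2, f(3)=3, f(4)=5, f(5)=8, f(6)=13, f(7)=21, f(8)=34, f(9)=55, f(10)=89, f(11)=144, f(12)=233, f(13)=377, f(14)=610, f(15)=987, f(16)=1597, f(17)=2584, f(18)=4181, f(19)=6765, f(20)=10946, f(21)=17711, f(22)=28657, f(23)=46368, f(24)=75025, f(25)=121393, f(26)=196418, f(27)=317811, f(28)=514229, f(29)=832040, f(30)=1346269, f(31)=2178309.

Final answer: 2178309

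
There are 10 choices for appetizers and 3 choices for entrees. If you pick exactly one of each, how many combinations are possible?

By the multiplication principle: 10 x 3.

Final answer: 30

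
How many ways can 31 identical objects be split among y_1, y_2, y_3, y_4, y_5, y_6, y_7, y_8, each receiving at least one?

Substitute y'_i = y_i - 1 (so y'_i >= 0). Then sum y'_i = 31 - 8 = 23.
Stars and bars: C(23+8-1, 8-1) = C(30,7).

Final answer: C(30,7) = 2035800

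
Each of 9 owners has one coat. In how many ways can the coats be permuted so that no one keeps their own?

Derangements satisfy D(n) = (n-1)(D(n-1) + D(n-2)), starting from D(0)=1, D(1)=0.
D(2) = 1 x (0 + 1) = 1
D(3) = 2 x (1 + 0) = 2
D(4) = 3 x (2 + 1) = 9
D(5) = 4 x (9 + 2) = 44
D(6) = 5 x (44 + 9) = 265
D(7) = 6 x (265 + 44) = 1854
D(8) = 7 x (1854 + 265) = 14833
D(9) = 8 x (D(8) + D(7)) = 8 x (14833 + 1854)

Final answer: D(9) = 133496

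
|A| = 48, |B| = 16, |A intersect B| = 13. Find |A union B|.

|A union B| = |A| + |B| - |A intersect B| = 48 + 16 - 13.

Final answer: 51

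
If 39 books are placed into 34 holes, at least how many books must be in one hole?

By the pigeonhole principle: ceiling(39/34).

Final answer: 2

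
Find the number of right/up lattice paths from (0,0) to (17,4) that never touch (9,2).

Total paths to (17,4): C(21,4) = 5985.
Paths through (9,2): C(11,2) x C(10,2) = 2475.
Avoiding (9,2): 5985 - 2475.

Final answer: 3510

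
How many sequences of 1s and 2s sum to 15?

Condition on the final move: it is a 1-step (f(n-1) ways to get there) or a 2-step (f(n-2) ways), so f(n) = f(n-1) + f(n-2), with f(1)=1, f(2)=2.
Computing successive values: f(1)=1, f(2)=2, f(3)=3, f(4)=5, f(5)=8, f(6)=13, f(7)=21, f(8)=34, f(9)=55, f(10)=89, f(11)=144, f(12)=233, f(13)=377, f(14)=610, f(15)=987.

Final answer: 987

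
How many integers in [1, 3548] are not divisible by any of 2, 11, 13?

|div by 2|=1774, |div by 11|=322, |div by 13|=272.
|div by 2&11|=161, |div by 2&13|=136, |div by 11&13|=24, |div by all|=12.
By inclusion-exclusion, divisible by at least one: 1774+322+272-161-136-24+12 = 2059.
Not divisible by any: 3548 - 2059.

Final answer: 1489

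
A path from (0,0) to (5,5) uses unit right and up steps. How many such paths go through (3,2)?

Paths (0,0)->(3,2): C(5,2) = 10.
Paths (3,2)->(5,5): C(5,3) = 10.
By multiplication principle: 10 x 10.

Final answer: 100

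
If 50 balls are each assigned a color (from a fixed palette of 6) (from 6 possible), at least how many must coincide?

There are 6 possible values for color (from a fixed palette of 6). With 50 balls and 6 categories, by pigeonhole: ceiling(50/6).

Final answer: 9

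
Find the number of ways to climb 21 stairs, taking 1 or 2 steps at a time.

Let f(n) be the number of climbs. Removing the last move (1 or 2 steps) gives f(n) = f(n-1) + f(n-2); base cases f(1)=1, f(2)=2.
Computing successive values: f(1)=1, f(2)=2, f(3)=3, f(4)=5, f(5)=8, f(6)=13, f(7)=21, f(8)=34, f(9)=55, f(10)=89, f(11)=144, f(12)=233, f(13)=377, f(14)=610, f(15)=987, f(16)=1597, f(17)=2584, f(18)=4181, f(19)=6765, f(20)=10946, f(21)=17711.

Final answer: 17711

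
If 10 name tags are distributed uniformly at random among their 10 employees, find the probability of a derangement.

D(n) = (n-1)(D(n-1) + D(n-2)), D(0)=1, D(1)=0.
Building up: D(2)=1, D(3)=2, D(4)=9, D(5)=44, D(6)=265, D(7)=1854, D(8)=14833, D(9)=133496, D(10)=1334961.
Total arrangements: 10! = 3628800.
Probability = D(10)/10! = 16481/44800.

Final answer: D(10)/10! = 1334961/3628800 = 0.367879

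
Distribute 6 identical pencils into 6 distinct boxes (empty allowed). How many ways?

Stars and bars: C(n+k-1, k-1) = C(11,5).

Final answer: C(11,5) = 462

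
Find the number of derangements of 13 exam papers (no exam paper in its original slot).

D(n) = (n-1)(D(n-1) + D(n-2)), D(0)=1, D(1)=0.
D(2) = 1 x (0 + 1) = 1
D(3) = 2 x (1 + 0) = 2
D(4) = 3 x (2 + 1) = 9
D(5) = 4 x (9 + 2) = 44
D(6) = 5 x (44 + 9) = 265
D(7) = 6 x (265 + 44) = 1854
D(8) = 7 x (1854 + 265) = 14833
D(9) = 8 x (14833 + 1854) = 133496
D(10) = 9 x (133496 + 14833) = 1334961
D(11) = 10 x (1334961 + 133496) = 14684570
D(12) = 11 x (14684570 + 1334961) = 176214841
D(13) = 12 x (D(12) + D(11)) = 12 x (176214841 + 14684570)

Final answer: D(13) = 2290792932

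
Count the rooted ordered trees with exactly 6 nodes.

This is a standard Catalan-number count: the answer is C_n. Here n = 6 - 1 = 5.
C_n = C(2n,n)/(n+1), so C_{5} = C(10,5)/6 = 252/6.

Final answer: C_{5} = 42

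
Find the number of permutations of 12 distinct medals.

The number of ways to arrange 12 distinct objects is 12!.

Final answer: 12! = 479001600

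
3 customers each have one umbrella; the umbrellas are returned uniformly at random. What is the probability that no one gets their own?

D(n) = (n-1)(D(n-1) + D(n-2)), D(0)=1, D(1)=0.
Building up: D(2)=1, D(3)=2.
Total arrangements: 3! = 6.
Probability = D(3)/3! = 1/3.

Final answer: D(3)/3! = 2/6 = 0.333333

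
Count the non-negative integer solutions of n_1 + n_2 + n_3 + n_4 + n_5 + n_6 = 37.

Stars and bars with 37 stars and 5 bars:
C(37+6-1, 6-1) = C(42,5).

Final answer: C(42,5) = 850668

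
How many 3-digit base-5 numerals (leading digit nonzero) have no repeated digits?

The leading digit has 4 choices (anything but zero); the next has 4 (anything but the first), then 3, and so on, one fewer each time.
Total: 4 x 4 x 3.

Final answer: 48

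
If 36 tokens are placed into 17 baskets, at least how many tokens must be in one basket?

By the pigeonhole principle: ceiling(36/17).

Final answer: 3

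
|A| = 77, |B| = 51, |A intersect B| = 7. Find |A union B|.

|A union B| = |A| + |B| - |A intersect B| = 77 + 51 - 7.

Final answer: 121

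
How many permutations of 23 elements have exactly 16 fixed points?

Choose which 16 elements are fixed: C(23,16) = 245157.
Derange the remaining 7 using D(j) = (j-1)(D(j-1) + D(j-2)), D(0)=1, D(1)=0: D(2)=1, D(3)=2, D(4)=9, D(5)=44, D(6)=265, D(7)=1854.
Total: 245157 x 1854.

Final answer: C(23,16) D(7) = 454521078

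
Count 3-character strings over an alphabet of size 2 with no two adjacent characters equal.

First character: 2 choices. Each subsequent: 1 choices (must differ from the previous one).
Total: 2 x 1^2.

Final answer: 2 x 1^{2} = 2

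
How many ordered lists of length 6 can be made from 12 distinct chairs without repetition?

P(12,6) = 12!/(12-6)! = 12!/6!.

Final answer: P(12,6) = 665280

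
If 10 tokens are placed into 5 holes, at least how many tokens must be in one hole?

By the pigeonhole principle: ceiling(10/5).

Final answer: 2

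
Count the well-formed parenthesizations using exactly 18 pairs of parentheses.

This is counted by the nth Catalan number C_n. Here n = 18 (pairs).
Using C_0 = 1 and C_(k+1) = C_k x 2(2k+1)/(k+2), build up term by term: C_1=1, C_2=2, C_3=5, C_4=14, C_5=42, C_6=132, C_7=429, C_8=1430, C_9=4862, C_10=16796, C_11=58786, C_12=208012, C_13=742900, C_14=2674440, C_15=9694845, C_16=35357670, C_17=129644790, C_18=477638700.

Final answer: C_{18} = 477638700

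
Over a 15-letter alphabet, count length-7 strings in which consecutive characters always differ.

First character: 15 choices. Each subsequent: 14 choices (must differ from the previous one).
Total: 15 x 14^6.

Final answer: 15 x 14^{6} = 112943040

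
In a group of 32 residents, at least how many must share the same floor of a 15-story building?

There are 15 possible values for floor of a 15-story building. With 32 residents and 15 categories, by pigeonhole: ceiling(32/15).

Final answer: 3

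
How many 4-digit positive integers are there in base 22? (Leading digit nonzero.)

Leading digit: 21 options (nonzero). Other 3 digit(s): 22 options each.
Total: 21 x 22^3.

Final answer: 223608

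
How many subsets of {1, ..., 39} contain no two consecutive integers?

Let a(n) count such subsets of {1, ..., n}. Either n is excluded (a(n-1) ways) or n is included, forcing n-1 out (a(n-2) ways), so a(n) = a(n-1) + a(n-2) with a(1)=2, a(2)=3.
Computing successive values: a(1)=2, a(2)=3, a(3)=5, a(4)=8, a(5)=13, a(6)=21, a(7)=34, a(8)=55, a(9)=89, a(10)=144, a(11)=233, a(12)=377, a(13)=610, a(14)=987, a(15)=1597, a(16)=2584, a(17)=4181, a(18)=6765, a(19)=10946, a(20)=17711, a(21)=28657, a(22)=46368, a(23)=75025, a(24)=121393, a(25)=196418, a(26)=317811, a(27)=514229, a(28)=832040, a(29)=1346269, a(30)=2178309, a(31)=3524578, a(32)=5702887, a(33)=9227465, a(34)=14930352, a(35)=24157817, a(36)=39088169, a(37)=63245986, a(38)=102334155, a(39)=165580141.

Final answer: 165580141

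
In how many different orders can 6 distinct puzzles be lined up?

The number of ways to arrange 6 distinct objects is 6!.

Final answer: 6! = 720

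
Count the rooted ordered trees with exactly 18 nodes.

This is counted by the nth Catalan number C_n. Here n = 18 - 1 = 17.
C_n = C(2n,n) - C(2n,n+1), so C_{17} = C(34,17) - C(34,18) = 2333606220 - 2203961430.

Final answer: C_{17} = 129644790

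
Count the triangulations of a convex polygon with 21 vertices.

This is a standard Catalan-number count: the answer is C_n. Here n = 21 - 2 = 19.
C_n = C(2n,n)/(n+1), so C_{19} = C(38,19)/20 = 35345263800/20.

Final answer: C_{19} = 1767263190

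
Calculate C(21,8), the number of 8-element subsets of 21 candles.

C(21,8) = 21!/(8! x 13!).

Final answer: \binom{21}{8} = 203490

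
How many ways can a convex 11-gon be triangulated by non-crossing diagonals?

This is counted by the nth Catalan number C_n. Here n = 11 - 2 = 9.
C_n = C(2n,n)/(n+1), so C_{9} = C(18,9)/10 = 48620/10.

Final answer: C_{9} = 4862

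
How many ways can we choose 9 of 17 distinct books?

C(17,9) = 17!/(9! x 8!).

Final answer: \binom{17}{9} = 24310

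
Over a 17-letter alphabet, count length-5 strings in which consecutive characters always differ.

Let g(n) count such strings. g(1) = 17, and each valid string of length n-1 extends in 16 ways (any symbol but the last), so g(n) = 16 g(n-1).
Total: g(5) = 17 x 16^4.

Final answer: 17 x 16^{4} = 1114112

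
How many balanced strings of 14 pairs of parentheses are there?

This is counted by the nth Catalan number C_n. Here n = 14 (pairs).
C_n = C(2n,n) - C(2n,n+1), so C_{14} = C(28,14) - C(28,15) = 40116600 - 37442160.

Final answer: C_{14} = 2674440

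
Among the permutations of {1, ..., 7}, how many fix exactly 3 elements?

Choose which 3 elements are fixed: C(7,3) = 35.
Derange the remaining 4 using D(j) = (j-1)(D(j-1) + D(j-2)), D(0)=1, D(1)=0: D(2)=1, D(3)=2, D(4)=9.
Total: 35 x 9.

Final answer: C(7,3) D(4) = 315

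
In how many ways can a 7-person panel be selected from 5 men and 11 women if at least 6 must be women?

Sum over valid woman counts:
C(11,6)C(5,1) = 2310
C(11,7)C(5,0) = 330
Total: 2310 + 330.

Final answer: 2640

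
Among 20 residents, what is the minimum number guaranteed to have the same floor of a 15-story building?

There are 15 possible values for floor of a 15-story building. With 20 residents and 15 categories, by pigeonhole: ceiling(20/15).

Final answer: 2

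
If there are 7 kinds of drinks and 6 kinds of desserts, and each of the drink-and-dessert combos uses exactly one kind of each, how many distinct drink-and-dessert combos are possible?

By the multiplication principle: 7 x 6.

Final answer: 42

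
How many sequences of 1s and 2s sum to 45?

Condition on the final move: it is a 1-step (f(n-1) ways to get there) or a 2-step (f(n-2) ways), so f(n) = f(n-1) + f(n-2), with f(1)=1, f(2)=2.
Iterating the recurrence: f(1)=1, f(2)=2, f(3)=3, f(4)=5, f(5)=8, f(6)=13, f(7)=21, f(8)=34, f(9)=55, f(10)=89, f(11)=144, f(12)=233, f(13)=377, f(14)=610, f(15)=987, f(16)=1597, f(17)=2584, f(18)=4181, f(19)=6765, f(20)=10946, f(21)=17711, f(22)=28657, f(23)=46368, f(24)=75025, f(25)=121393, f(26)=196418, f(27)=317811, f(28)=514229, f(29)=832040, f(30)=1346269, f(31)=2178309, f(32)=3524578, f(33)=5702887, f(34)=9227465, f(35)=14930352, f(36)=24157817, f(37)=39088169, f(38)=63245986, f(39)=102334155, f(40)=165580141, f(41)=267914296, f(42)=433494437, f(43)=701408733, f(44)=1134903170, f(45)=1836311903.

Final answer: 1836311903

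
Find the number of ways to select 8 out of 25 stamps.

C(25,8) = 25!/(8! x (25-8)!).

Final answer: C(25,8) = 1081575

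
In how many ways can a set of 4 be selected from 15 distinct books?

C(15,4) = 15!/(4! x (15-4)!).

Final answer: C(15,4) = 1365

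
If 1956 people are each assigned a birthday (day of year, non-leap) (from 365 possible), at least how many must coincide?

There are 365 possible values for birthday (day of year, non-leap). With 1956 people and 365 categories, by pigeonhole: ceiling(1956/365).

Final answer: 6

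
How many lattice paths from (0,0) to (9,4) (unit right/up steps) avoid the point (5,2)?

Total paths to (9,4): C(13,4) = 715.
Paths through (5,2): C(7,2) x C(6,2) = 315.
Avoiding (5,2): 715 - 315.

Final answer: 400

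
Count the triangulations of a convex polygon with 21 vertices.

This is counted by the nth Catalan number C_n. Here n = 21 - 2 = 19.
C_n = (2n)!/(n!(n+1)!), so C_{19} = 38!/(19! x 20!) = C(38,19)/20 = 35345263800/20.

Final answer: C_{19} = 1767263190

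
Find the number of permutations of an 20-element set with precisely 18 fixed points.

Choose which 18 elements are fixed: C(20,18) = 190.
Derange the remaining 2 using D(j) = (j-1)(D(j-1) + D(j-2)), D(0)=1, D(1)=0: D(2)=1.
Total: 190 x 1.

Final answer: C(20,18) D(2) = 190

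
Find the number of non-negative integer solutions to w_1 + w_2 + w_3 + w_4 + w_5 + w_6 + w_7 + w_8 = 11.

Stars and bars with 11 stars and 7 bars:
C(11+8-1, 8-1) = C(18,7).

Final answer: C(18,7) = 31824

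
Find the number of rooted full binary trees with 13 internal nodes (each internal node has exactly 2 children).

The structures are counted by the Catalan number C_n. Here n = 13.
C_n = (2n)!/(n!(n+1)!), so C_{13} = 26!/(13! x 14!) = C(26,13)/14 = 10400600/14.

Final answer: C_{13} = 742900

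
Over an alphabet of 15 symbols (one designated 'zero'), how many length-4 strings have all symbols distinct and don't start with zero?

First digit: 14 (nonzero). Second: 14 (not first). Third: 13, etc.
Total: 14 x 14 x 13 x 12.

Final answer: 30576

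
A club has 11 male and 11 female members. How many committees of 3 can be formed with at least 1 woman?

Sum over valid woman counts:
C(11,1)C(11,2) = 605
C(11,2)C(11,1) = 605
C(11,3)C(11,0) = 165
Total: 605 + 605 + 165.

Final answer: 1375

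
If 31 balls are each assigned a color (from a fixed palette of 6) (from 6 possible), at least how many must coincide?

There are 6 possible values for color (from a fixed palette of 6). With 31 balls and 6 categories, by pigeonhole: ceiling(31/6).

Final answer: 6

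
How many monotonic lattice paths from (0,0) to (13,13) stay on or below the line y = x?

Total monotonic paths to (13,13): C(26,13) = 10400600.
Reflecting each bad path at its first crossing gives a bijection with paths to (12,14): C(26,14) = 9657700.
Valid Dyck paths: 10400600 - 9657700.
(Check: C(26,13) - C(26,14) = C(26,13)/14, the Catalan number C_{13}.)

Final answer: C_{13} = 742900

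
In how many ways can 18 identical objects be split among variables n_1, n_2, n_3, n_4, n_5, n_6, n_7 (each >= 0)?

Stars and bars with 18 stars and 6 bars:
C(18+7-1, 7-1) = C(24,6).

Final answer: C(24,6) = 134596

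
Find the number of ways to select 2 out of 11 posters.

C(11,2) = 11!/(2! x (11-2)!).

Final answer: C(11,2) = 55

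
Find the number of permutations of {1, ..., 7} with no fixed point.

Use the recurrence D(n) = (n-1)(D(n-1) + D(n-2)) with D(0)=1, D(1)=0.
D(2) = 1 x (0 + 1) = 1
D(3) = 2 x (1 + 0) = 2
D(4) = 3 x (2 + 1) = 9
D(5) = 4 x (9 + 2) = 44
D(6) = 5 x (44 + 9) = 265
D(7) = 6 x (D(6) + D(5)) = 6 x (265 + 44)

Final answer: D(7) = 1854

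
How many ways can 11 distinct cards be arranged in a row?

The number of ways to arrange 11 distinct objects is 11!.

Final answer: 11! = 39916800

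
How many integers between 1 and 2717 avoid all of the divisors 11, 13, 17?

|div by 11|=247, |div by 13|=209, |div by 17|=159.
|div by 11&13|=19, |div by 11&17|=14, |div by 13&17|=12, |div by all|=1.
By inclusion-exclusion, divisible by at least one: 247+209+159-19-14-12+1 = 571.
Not divisible by any: 2717 - 571.

Final answer: 2146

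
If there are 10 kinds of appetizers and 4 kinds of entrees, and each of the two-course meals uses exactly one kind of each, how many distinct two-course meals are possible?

By the multiplication principle: 10 x 4.

Final answer: 40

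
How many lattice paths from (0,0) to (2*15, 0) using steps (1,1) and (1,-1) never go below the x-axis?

Total monotonic paths to (15,15): C(30,15) = 155117520.
Paths that cross above y=x (reflection bijection): C(30,16) = 145422675.
Valid Dyck paths: 155117520 - 145422675.
(This is the Catalan number C_{15}.)

Final answer: C_{15} = 9694845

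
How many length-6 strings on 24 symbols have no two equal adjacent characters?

Let g(n) count such strings. g(1) = 24, and each valid string of length n-1 extends in 23 ways (any symbol but the last), so g(n) = 23 g(n-1).
Total: g(6) = 24 x 23^5.

Final answer: 24 x 23^{5} = 154472232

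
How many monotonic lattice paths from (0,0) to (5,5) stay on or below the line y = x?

Total monotonic paths to (5,5): C(10,5) = 252.
Paths that cross above y=x (reflection bijection): C(10,6) = 210.
Valid Dyck paths: 252 - 210.
(Equivalently, C_{5} = C(10,5)/6 = 252/6.)

Final answer: C_{5} = 42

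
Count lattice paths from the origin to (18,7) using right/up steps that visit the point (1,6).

Paths (0,0)->(1,6): C(7,6) = 7.
Paths (1,6)->(18,7): C(18,1) = 18.
By multiplication principle: 7 x 18.

Final answer: 126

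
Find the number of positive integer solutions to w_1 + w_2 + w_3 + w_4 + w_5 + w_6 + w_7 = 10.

Substitute w'_i = w_i - 1 (so w'_i >= 0). Then sum w'_i = 10 - 7 = 3.
Stars and bars: C(3+7-1, 7-1) = C(9,6).

Final answer: C(9,6) = 84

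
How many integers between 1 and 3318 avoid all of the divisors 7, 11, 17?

|div by 7|=474, |div by 11|=301, |div by 17|=195.
|div by 7&11|=43, |div by 7&17|=27, |div by 11&17|=17, |div by all|=2.
By inclusion-exclusion, divisible by at least one: 474+301+195-43-27-17+2 = 885.
Not divisible by any: 3318 - 885.

Final answer: 2433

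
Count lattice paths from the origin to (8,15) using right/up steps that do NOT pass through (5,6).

Total paths to (8,15): C(23,15) = 490314.
Paths through (5,6): C(11,6) x C(12,9) = 101640.
Avoiding (5,6): 490314 - 101640.

Final answer: 388674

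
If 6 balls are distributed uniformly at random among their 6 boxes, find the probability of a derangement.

Use the recurrence D(n) = (n-1)(D(n-1) + D(n-2)) with D(0)=1, D(1)=0.
Building up: D(2)=1, D(3)=2, D(4)=9, D(5)=44, D(6)=265.
Total arrangements: 6! = 720.
Probability = D(6)/6! = 53/144.

Final answer: D(6)/6! = 265/720 = 0.368056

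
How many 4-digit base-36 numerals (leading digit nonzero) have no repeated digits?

First digit: 35 (nonzero). Second: 35 (not first). Third: 34, etc.
Total: 35 x 35 x 34 x 33.

Final answer: 1374450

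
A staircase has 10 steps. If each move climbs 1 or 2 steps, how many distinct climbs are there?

Condition on the final move: it is a 1-step (f(n-1) ways to get there) or a 2-step (f(n-2) ways), so f(n) = f(n-1) + f(n-2), with f(1)=1, f(2)=2.
Building up term by term: f(1)=1, f(2)=2, f(3)=3, f(4)=5, f(5)=8, f(6)=13, f(7)=21, f(8)=34, f(9)=55, f(10)=89.

Final answer: 89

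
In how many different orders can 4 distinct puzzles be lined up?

The number of ways to arrange 4 distinct objects is 4!.

Final answer: 4! = 24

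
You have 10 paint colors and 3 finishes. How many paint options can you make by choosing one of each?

By the multiplication principle: 10 x 3.

Final answer: 30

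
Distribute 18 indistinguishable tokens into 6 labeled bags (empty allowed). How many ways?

Stars and bars: C(n+k-1, k-1) = C(23,5).

Final answer: C(23,5) = 33649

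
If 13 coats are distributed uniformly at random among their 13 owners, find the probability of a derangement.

Use the recurrence D(n) = (n-1)(D(n-1) + D(n-2)) with D(0)=1, D(1)=0.
Building up: D(2)=1, D(3)=2, D(4)=9, D(5)=44, D(6)=265, D(7)=1854, D(8)=14833, D(9)=133496, D(10)=1334961, D(11)=14684570, D(12)=176214841, D(13)=2290792932.
Total arrangements: 13! = 6227020800.
Probability = D(13)/13! = 63633137/172972800.

Final answer: D(13)/13! = 2290792932/6227020800 = 0.367879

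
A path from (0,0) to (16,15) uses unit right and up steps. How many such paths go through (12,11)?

Paths (0,0)->(12,11): C(23,11) = 1352078.
Paths (12,11)->(16,15): C(8,4) = 70.
By multiplication principle: 1352078 x 70.

Final answer: 94645460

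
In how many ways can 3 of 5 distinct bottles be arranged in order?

P(5,3) = 5!/(5-3)! = 5!/2!.

Final answer: P(5,3) = 60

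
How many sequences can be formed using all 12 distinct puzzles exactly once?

The number of ways to arrange 12 distinct objects is 12!.

Final answer: 12! = 479001600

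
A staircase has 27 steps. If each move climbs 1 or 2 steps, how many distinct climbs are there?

Condition on the final move: it is a 1-step (f(n-1) ways to get there) or a 2-step (f(n-2) ways), so f(n) = f(n-1) + f(n-2), with f(1)=1, f(2)=2.
Iterating the recurrence: f(1)=1, f(2)=2, f(3)=3, f(4)=5, f(5)=8, f(6)=13, f(7)=21, f(8)=34, f(9)=55, f(10)=89, f(11)=144, f(12)=233, f(13)=377, f(14)=610, f(15)=987, f(16)=1597, f(17)=2584, f(18)=4181, f(19)=6765, f(20)=10946, f(21)=17711, f(22)=28657, f(23)=46368, f(24)=75025, f(25)=121393, f(26)=196418, f(27)=317811.

Final answer: 317811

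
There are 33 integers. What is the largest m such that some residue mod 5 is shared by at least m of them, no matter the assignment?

There are 5 possible values for residue mod 5. With 33 integers and 5 categories, by pigeonhole: ceiling(33/5).

Final answer: 7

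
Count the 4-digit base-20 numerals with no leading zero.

In base 20, the leading digit has 19 choices (1..19); each of the remaining 3 digits has 20 choices.
Total: 19 x 20^3.

Final answer: 152000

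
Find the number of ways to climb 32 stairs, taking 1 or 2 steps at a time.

Condition on the final move: it is a 1-step (f(n-1) ways to get there) or a 2-step (f(n-2) ways), so f(n) = f(n-1) + f(n-2), with f(1)=1, f(2)=2.
Iterating the recurrence: f(1)=1, f(2)=2, f(3)=3, f(4)=5, f(5)=8, f(6)=13, f(7)=21, f(8)=34, f(9)=55, f(10)=89, f(11)=144, f(12)=233, f(13)=377, f(14)=610, f(15)=987, f(16)=1597, f(17)=2584, f(18)=4181, f(19)=6765, f(20)=10946, f(21)=17711, f(22)=28657, f(23)=46368, f(24)=75025, f(25)=121393, f(26)=196418, f(27)=317811, f(28)=514229, f(29)=832040, f(30)=1346269, f(31)=2178309, f(32)=3524578.

Final answer: 3524578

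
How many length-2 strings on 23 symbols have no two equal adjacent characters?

First character: 23 choices. Each subsequent: 22 choices (must differ from the previous one).
Total: 23 x 22^1.

Final answer: 23 x 22^{1} = 506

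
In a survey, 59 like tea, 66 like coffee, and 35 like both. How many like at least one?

|A union B| = |A| + |B| - |A intersect B| = 59 + 66 - 35.

Final answer: 90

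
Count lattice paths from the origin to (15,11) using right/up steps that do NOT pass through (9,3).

Total paths to (15,11): C(26,11) = 7726160.
Paths through (9,3): C(12,3) x C(14,8) = 660660.
Avoiding (9,3): 7726160 - 660660.

Final answer: 7065500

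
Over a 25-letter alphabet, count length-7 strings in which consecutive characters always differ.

First character: 25 choices. Each subsequent: 24 choices (must differ from the previous one).
Total: 25 x 24^6.

Final answer: 25 x 24^{6} = 4777574400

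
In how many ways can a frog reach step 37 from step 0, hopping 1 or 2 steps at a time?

Condition on the final move: it is a 1-step (f(n-1) ways to get there) or a 2-step (f(n-2) ways), so f(n) = f(n-1) + f(n-2), with f(1)=1, f(2)=2.
Iterating the recurrence: f(1)=1, f(2)=2, f(3)=3, f(4)=5, f(5)=8, f(6)=13, f(7)=21, f(8)=34, f(9)=55, f(10)=89, f(11)=144, f(12)=233, f(13)=377, f(14)=610, f(15)=987, f(16)=1597, f(17)=2584, f(18)=4181, f(19)=6765, f(20)=10946, f(21)=17711, f(22)=28657, f(23)=46368, f(24)=75025, f(25)=121393, f(26)=196418, f(27)=317811, f(28)=514229, f(29)=832040, f(30)=1346269, f(31)=2178309, f(32)=3524578, f(33)=5702887, f(34)=9227465, f(35)=14930352, f(36)=24157817, f(37)=39088169.

Final answer: 39088169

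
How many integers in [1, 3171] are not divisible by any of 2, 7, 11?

|div by 2|=1585, |div by 7|=453, |div by 11|=288.
|div by 2&7|=226, |div by 2&11|=144, |div by 7&11|=41, |div by all|=20.
By inclusion-exclusion, divisible by at least one: 1585+453+288-226-144-41+20 = 1935.
Not divisible by any: 3171 - 1935.

Final answer: 1236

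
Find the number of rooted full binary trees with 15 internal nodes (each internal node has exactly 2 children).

The structures are counted by the Catalan number C_n. Here n = 15.
Using C_0 = 1 and C_(k+1) = C_k x 2(2k+1)/(k+2), build up term by term: C_1=1, C_2=2, C_3=5, C_4=14, C_5=42, C_6=132, C_7=429, C_8=1430, C_9=4862, C_10=16796, C_11=58786, C_12=208012, C_13=742900, C_14=2674440, C_15=9694845.

Final answer: C_{15} = 9694845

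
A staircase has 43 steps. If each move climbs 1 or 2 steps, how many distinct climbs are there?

Condition on the final move: it is a 1-step (f(n-1) ways to get there) or a 2-step (f(n-2) ways), so f(n) = f(n-1) + f(n-2), with f(1)=1, f(2)=2.
Computing successive values: f(1)=1, f(2)=2, f(3)=3, f(4)=5, f(5)=8, f(6)=13, f(7)=21, f(8)=34, f(9)=55, f(10)=89, f(11)=144, f(12)=233, f(13)=377, f(14)=610, f(15)=987, f(16)=1597, f(17)=2584, f(18)=4181, f(19)=6765, f(20)=10946, f(21)=17711, f(22)=28657, f(23)=46368, f(24)=75025, f(25)=121393, f(26)=196418, f(27)=317811, f(28)=514229, f(29)=832040, f(30)=1346269, f(31)=2178309, f(32)=3524578, f(33)=5702887, f(34)=9227465, f(35)=14930352, f(36)=24157817, f(37)=39088169, f(38)=63245986, f(39)=102334155, f(40)=165580141, f(41)=267914296, f(42)=433494437, f(43)=701408733.

Final answer: 701408733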